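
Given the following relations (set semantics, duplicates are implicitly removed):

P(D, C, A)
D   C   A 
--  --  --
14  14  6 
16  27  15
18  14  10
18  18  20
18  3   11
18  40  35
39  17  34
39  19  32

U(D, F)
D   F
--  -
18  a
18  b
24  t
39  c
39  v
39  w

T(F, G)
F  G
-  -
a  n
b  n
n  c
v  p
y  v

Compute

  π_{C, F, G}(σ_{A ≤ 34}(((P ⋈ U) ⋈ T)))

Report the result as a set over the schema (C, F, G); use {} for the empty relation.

Natural join on D: {(18, 14, 10, a), (18, 14, 10, b), (18, 18, 20, a), (18, 18, 20, b), (18, 3, 11, a), (18, 3, 11, b), (18, 40, 35, a), (18, 40, 35, b), (39, 17, 34, c), (39, 17, 34, v), (39, 17, 34, w), (39, 19, 32, c), (39, 19, 32, v), (39, 19, 32, w)}
Natural join on F: {(18, 14, 10, a, n), (18, 14, 10, b, n), (18, 18, 20, a, n), (18, 18, 20, b, n), (18, 3, 11, a, n), (18, 3, 11, b, n), (18, 40, 35, a, n), (18, 40, 35, b, n), (39, 17, 34, v, p), (39, 19, 32, v, p)}
Selection A ≤ 34: {(18, 14, 10, a, n), (18, 14, 10, b, n), (18, 18, 20, a, n), (18, 18, 20, b, n), (18, 3, 11, a, n), (18, 3, 11, b, n), (39, 17, 34, v, p), (39, 19, 32, v, p)}
π_{C, F, G} gives {(14, a, n), (14, b, n), (17, v, p), (18, a, n), (18, b, n), (19, v, p), (3, a, n), (3, b, n)}.

{(14, a, n), (14, b, n), (17, v, p), (18, a, n), (18, b, n), (19, v, p), (3, a, n), (3, b, n)}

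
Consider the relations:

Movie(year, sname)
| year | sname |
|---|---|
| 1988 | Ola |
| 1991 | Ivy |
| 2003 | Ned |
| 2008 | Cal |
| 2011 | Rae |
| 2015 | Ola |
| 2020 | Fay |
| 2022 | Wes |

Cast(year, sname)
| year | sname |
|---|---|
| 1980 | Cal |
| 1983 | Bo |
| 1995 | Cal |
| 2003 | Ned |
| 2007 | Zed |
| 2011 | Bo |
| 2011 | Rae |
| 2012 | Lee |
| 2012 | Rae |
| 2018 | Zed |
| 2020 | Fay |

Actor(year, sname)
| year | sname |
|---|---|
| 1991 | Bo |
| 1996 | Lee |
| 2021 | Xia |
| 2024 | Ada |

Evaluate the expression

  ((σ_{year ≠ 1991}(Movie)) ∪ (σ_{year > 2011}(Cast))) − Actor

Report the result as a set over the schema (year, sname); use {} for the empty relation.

{(1988, Ola), (2003, Ned), (2008, Cal), (2011, Rae), (2012, Lee), (2012, Rae), (2015, Ola), (2018, Zed), (2020, Fay), (2022, Wes)}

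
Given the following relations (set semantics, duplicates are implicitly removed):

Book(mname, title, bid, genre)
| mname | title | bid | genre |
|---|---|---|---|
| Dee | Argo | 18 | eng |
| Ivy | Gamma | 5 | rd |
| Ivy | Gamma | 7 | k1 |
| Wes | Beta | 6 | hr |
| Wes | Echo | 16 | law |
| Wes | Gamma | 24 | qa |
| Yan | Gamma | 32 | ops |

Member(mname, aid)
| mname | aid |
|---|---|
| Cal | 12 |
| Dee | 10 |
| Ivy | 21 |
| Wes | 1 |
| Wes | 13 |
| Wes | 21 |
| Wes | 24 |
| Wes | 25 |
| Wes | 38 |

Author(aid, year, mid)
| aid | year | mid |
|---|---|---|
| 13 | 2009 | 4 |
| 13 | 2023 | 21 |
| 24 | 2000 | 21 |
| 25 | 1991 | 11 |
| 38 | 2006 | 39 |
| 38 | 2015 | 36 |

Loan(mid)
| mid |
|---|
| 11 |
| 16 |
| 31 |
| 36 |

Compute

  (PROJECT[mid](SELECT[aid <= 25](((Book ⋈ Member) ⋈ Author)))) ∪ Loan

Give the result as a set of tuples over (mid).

Book ⋈ Member (natural join on mname): {(Dee, Argo, 18, eng, 10), (Ivy, Gamma, 5, rd, 21), (Ivy, Gamma, 7, k1, 21), (Wes, Beta, 6, hr, 1), (Wes, Beta, 6, hr, 13), (Wes, Beta, 6, hr, 21), (Wes, Beta, 6, hr, 24), (Wes, Beta, 6, hr, 25), (Wes, Beta, 6, hr, 38), (Wes, Echo, 16, law, 1), (Wes, Echo, 16, law, 13), (Wes, Echo, 16, law, 21), (Wes, Echo, 16, law, 24), (Wes, Echo, 16, law, 25), (Wes, Echo, 16, law, 38), (Wes, Gamma, 24, qa, 1), (Wes, Gamma, 24, qa, 13), (Wes, Gamma, 24, qa, 21), (Wes, Gamma, 24, qa, 24), (Wes, Gamma, 24, qa, 25), (Wes, Gamma, 24, qa, 38)}
(Book ⋈ Member) ⋈ Author (natural join on aid): {(Wes, Beta, 6, hr, 13, 2009, 4), (Wes, Beta, 6, hr, 13, 2023, 21), (Wes, Beta, 6, hr, 24, 2000, 21), (Wes, Beta, 6, hr, 25, 1991, 11), (Wes, Beta, 6, hr, 38, 2006, 39), (Wes, Beta, 6, hr, 38, 2015, 36), (Wes, Echo, 16, law, 13, 2009, 4), (Wes, Echo, 16, law, 13, 2023, 21), (Wes, Echo, 16, law, 24, 2000, 21), (Wes, Echo, 16, law, 25, 1991, 11), (Wes, Echo, 16, law, 38, 2006, 39), (Wes, Echo, 16, law, 38, 2015, 36), (Wes, Gamma, 24, qa, 13, 2009, 4), (Wes, Gamma, 24, qa, 13, 2023, 21), (Wes, Gamma, 24, qa, 24, 2000, 21), (Wes, Gamma, 24, qa, 25, 1991, 11), (Wes, Gamma, 24, qa, 38, 2006, 39), (Wes, Gamma, 24, qa, 38, 2015, 36)}
Apply σ_{aid <= 25}; surviving tuples: {(Wes, Beta, 6, hr, 13, 2009, 4), (Wes, Beta, 6, hr, 13, 2023, 21), (Wes, Beta, 6, hr, 24, 2000, 21), (Wes, Beta, 6, hr, 25, 1991, 11), (Wes, Echo, 16, law, 13, 2009, 4), (Wes, Echo, 16, law, 13, 2023, 21), (Wes, Echo, 16, law, 24, 2000, 21), (Wes, Echo, 16, law, 25, 1991, 11), (Wes, Gamma, 24, qa, 13, 2009, 4), (Wes, Gamma, 24, qa, 13, 2023, 21), (Wes, Gamma, 24, qa, 24, 2000, 21), (Wes, Gamma, 24, qa, 25, 1991, 11)}
π[mid]: project onto (mid) (9 duplicate(s) eliminated) → {11, 21, 4}
Set union of the two operands is {11, 16, 21, 31, 36, 4}.

{11, 16, 21, 31, 36, 4}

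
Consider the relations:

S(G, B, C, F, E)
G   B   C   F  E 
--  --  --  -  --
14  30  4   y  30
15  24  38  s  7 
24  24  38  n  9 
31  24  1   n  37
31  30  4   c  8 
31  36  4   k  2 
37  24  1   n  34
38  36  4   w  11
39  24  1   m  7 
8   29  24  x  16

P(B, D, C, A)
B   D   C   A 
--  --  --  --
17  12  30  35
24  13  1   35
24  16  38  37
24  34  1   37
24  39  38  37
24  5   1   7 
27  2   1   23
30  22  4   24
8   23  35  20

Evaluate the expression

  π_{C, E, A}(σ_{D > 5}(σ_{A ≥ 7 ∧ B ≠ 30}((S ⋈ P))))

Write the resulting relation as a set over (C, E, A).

Joining S and P on B, C yields {(14, 30, 4, y, 30, 22, 24), (15, 24, 38, s, 7, 16, 37), (15, 24, 38, s, 7, 39, 37), (24, 24, 38, n, 9, 16, 37), (24, 24, 38, n, 9, 39, 37), (31, 24, 1, n, 37, 13, 35), (31, 24, 1, n, 37, 34, 37), (31, 24, 1, n, 37, 5, 7), (31, 30, 4, c, 8, 22, 24), (37, 24, 1, n, 34, 13, 35), (37, 24, 1, n, 34, 34, 37), (37, 24, 1, n, 34, 5, 7), (39, 24, 1, m, 7, 13, 35), (39, 24, 1, m, 7, 34, 37), (39, 24, 1, m, 7, 5, 7)}.
Apply σ_{A ≥ 7 ∧ B ≠ 30}; surviving tuples: {(15, 24, 38, s, 7, 16, 37), (15, 24, 38, s, 7, 39, 37), (24, 24, 38, n, 9, 16, 37), (24, 24, 38, n, 9, 39, 37), (31, 24, 1, n, 37, 13, 35), (31, 24, 1, n, 37, 34, 37), (31, 24, 1, n, 37, 5, 7), (37, 24, 1, n, 34, 13, 35), (37, 24, 1, n, 34, 34, 37), (37, 24, 1, n, 34, 5, 7), (39, 24, 1, m, 7, 13, 35), (39, 24, 1, m, 7, 34, 37), (39, 24, 1, m, 7, 5, 7)}
Apply σ_{D > 5}; surviving tuples: {(15, 24, 38, s, 7, 16, 37), (15, 24, 38, s, 7, 39, 37), (24, 24, 38, n, 9, 16, 37), (24, 24, 38, n, 9, 39, 37), (31, 24, 1, n, 37, 13, 35), (31, 24, 1, n, 37, 34, 37), (37, 24, 1, n, 34, 13, 35), (37, 24, 1, n, 34, 34, 37), (39, 24, 1, m, 7, 13, 35), (39, 24, 1, m, 7, 34, 37)}
Keep only column(s) C, E, A (2 duplicate(s) eliminated): {(1, 34, 35), (1, 34, 37), (1, 37, 35), (1, 37, 37), (1, 7, 35), (1, 7, 37), (38, 7, 37), (38, 9, 37)}

{(1, 34, 35), (1, 34, 37), (1, 37, 35), (1, 37, 37), (1, 7, 35), (1, 7, 37), (38, 7, 37), (38, 9, 37)}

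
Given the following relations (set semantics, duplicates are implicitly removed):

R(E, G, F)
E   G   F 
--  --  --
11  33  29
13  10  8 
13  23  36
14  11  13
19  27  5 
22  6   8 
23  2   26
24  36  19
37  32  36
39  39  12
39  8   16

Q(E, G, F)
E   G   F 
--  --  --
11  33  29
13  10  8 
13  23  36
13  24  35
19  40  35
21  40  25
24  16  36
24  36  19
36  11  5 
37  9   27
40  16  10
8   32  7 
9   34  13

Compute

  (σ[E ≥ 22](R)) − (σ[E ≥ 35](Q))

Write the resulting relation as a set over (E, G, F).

{(22, 6, 8), (23, 2, 26), (24, 36, 19), (37, 32, 36), (39, 39, 12), (39, 8, 16)}

σ[E ≥ 22]: keep tuples satisfying E ≥ 22 → {(22, 6, 8), (23, 2, 26), (24, 36, 19), (37, 32, 36), (39, 39, 12), (39, 8, 16)}
σ[E ≥ 35]: keep tuples satisfying E ≥ 35 → {(36, 11, 5), (37, 9, 27), (40, 16, 10)}
Set difference of the two operands is {(22, 6, 8), (23, 2, 26), (24, 36, 19), (37, 32, 36), (39, 39, 12), (39, 8, 16)}.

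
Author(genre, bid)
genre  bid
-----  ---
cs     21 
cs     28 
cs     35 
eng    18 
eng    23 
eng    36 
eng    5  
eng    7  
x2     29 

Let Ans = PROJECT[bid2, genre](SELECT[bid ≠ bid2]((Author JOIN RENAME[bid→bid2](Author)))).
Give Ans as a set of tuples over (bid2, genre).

{(18, eng), (21, cs), (23, eng), (28, cs), (35, cs), (36, eng), (5, eng), (7, eng)}

ρ[bid→bid2]: schema becomes (genre, bid2); tuples unchanged.
Author ⋈ RENAME[bid→bid2](Author) (natural join on genre): {(cs, 21, 21), (cs, 21, 28), (cs, 21, 35), (cs, 28, 21), (cs, 28, 28), (cs, 28, 35), (cs, 35, 21), (cs, 35, 28), (cs, 35, 35), (eng, 18, 18), (eng, 18, 23), (eng, 18, 36), (eng, 18, 5), (eng, 18, 7), (eng, 23, 18), (eng, 23, 23), (eng, 23, 36), (eng, 23, 5), (eng, 23, 7), (eng, 36, 18), (eng, 36, 23), (eng, 36, 36), (eng, 36, 5), (eng, 36, 7), (eng, 5, 18), (eng, 5, 23), (eng, 5, 36), (eng, 5, 5), (eng, 5, 7), (eng, 7, 18), (eng, 7, 23), (eng, 7, 36), (eng, 7, 5), (eng, 7, 7), (x2, 29, 29)}
Apply σ_{bid ≠ bid2}; surviving tuples: {(cs, 21, 28), (cs, 21, 35), (cs, 28, 21), (cs, 28, 35), (cs, 35, 21), (cs, 35, 28), (eng, 18, 23), (eng, 18, 36), (eng, 18, 5), (eng, 18, 7), (eng, 23, 18), (eng, 23, 36), (eng, 23, 5), (eng, 23, 7), (eng, 36, 18), (eng, 36, 23), (eng, 36, 5), (eng, 36, 7), (eng, 5, 18), (eng, 5, 23), (eng, 5, 36), (eng, 5, 7), (eng, 7, 18), (eng, 7, 23), (eng, 7, 36), (eng, 7, 5)}
π_{bid2, genre} gives {(18, eng), (21, cs), (23, eng), (28, cs), (35, cs), (36, eng), (5, eng), (7, eng)} (18 duplicate(s) eliminated).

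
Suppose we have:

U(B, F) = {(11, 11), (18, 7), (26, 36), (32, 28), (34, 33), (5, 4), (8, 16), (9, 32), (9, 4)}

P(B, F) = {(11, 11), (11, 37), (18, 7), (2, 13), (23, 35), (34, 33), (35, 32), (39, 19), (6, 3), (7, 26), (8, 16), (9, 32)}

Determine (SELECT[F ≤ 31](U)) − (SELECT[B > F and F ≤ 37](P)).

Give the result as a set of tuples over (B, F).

{(11, 11), (32, 28), (5, 4), (8, 16), (9, 4)}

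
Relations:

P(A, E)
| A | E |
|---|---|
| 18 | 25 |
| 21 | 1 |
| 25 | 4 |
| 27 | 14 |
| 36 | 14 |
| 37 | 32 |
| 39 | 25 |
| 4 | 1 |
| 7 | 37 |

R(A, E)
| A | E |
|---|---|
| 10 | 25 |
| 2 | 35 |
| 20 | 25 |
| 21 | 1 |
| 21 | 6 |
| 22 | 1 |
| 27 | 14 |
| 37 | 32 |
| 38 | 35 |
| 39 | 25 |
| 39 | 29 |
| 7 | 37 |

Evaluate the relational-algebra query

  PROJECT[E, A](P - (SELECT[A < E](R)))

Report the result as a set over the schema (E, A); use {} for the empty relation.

σ[A < E]: keep tuples satisfying A < E → {(10, 25), (2, 35), (20, 25), (7, 37)}
Difference: {(18, 25), (21, 1), (25, 4), (27, 14), (36, 14), (37, 32), (39, 25), (4, 1), (7, 37)} with {(10, 25), (2, 35), (20, 25), (7, 37)} → {(18, 25), (21, 1), (25, 4), (27, 14), (36, 14), (37, 32), (39, 25), (4, 1)}
π[E, A]: project onto (E, A) → {(1, 21), (1, 4), (14, 27), (14, 36), (25, 18), (25, 39), (32, 37), (4, 25)}

{(1, 21), (1, 4), (14, 27), (14, 36), (25, 18), (25, 39), (32, 37), (4, 25)}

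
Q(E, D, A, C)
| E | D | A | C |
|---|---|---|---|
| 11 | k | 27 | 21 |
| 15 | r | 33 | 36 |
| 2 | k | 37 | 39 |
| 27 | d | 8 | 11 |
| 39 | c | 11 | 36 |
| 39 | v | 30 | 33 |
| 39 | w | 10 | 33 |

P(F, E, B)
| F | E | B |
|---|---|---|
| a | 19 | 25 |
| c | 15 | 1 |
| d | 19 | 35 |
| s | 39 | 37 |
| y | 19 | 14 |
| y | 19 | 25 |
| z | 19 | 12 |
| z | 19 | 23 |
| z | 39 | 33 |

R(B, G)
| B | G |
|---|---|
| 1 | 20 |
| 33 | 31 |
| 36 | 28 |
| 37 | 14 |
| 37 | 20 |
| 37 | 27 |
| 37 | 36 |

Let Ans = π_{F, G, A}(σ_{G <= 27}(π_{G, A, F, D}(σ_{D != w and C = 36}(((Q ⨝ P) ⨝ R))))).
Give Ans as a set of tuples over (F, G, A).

Joining Q and P on E yields {(15, r, 33, 36, c, 1), (39, c, 11, 36, s, 37), (39, c, 11, 36, z, 33), (39, v, 30, 33, s, 37), (39, v, 30, 33, z, 33), (39, w, 10, 33, s, 37), (39, w, 10, 33, z, 33)}.
Joining (Q ⨝ P) and R on B yields {(15, r, 33, 36, c, 1, 20), (39, c, 11, 36, s, 37, 14), (39, c, 11, 36, s, 37, 20), (39, c, 11, 36, s, 37, 27), (39, c, 11, 36, s, 37, 36), (39, c, 11, 36, z, 33, 31), (39, v, 30, 33, s, 37, 14), (39, v, 30, 33, s, 37, 20), (39, v, 30, 33, s, 37, 27), (39, v, 30, 33, s, 37, 36), (39, v, 30, 33, z, 33, 31), (39, w, 10, 33, s, 37, 14), (39, w, 10, 33, s, 37, 20), (39, w, 10, 33, s, 37, 27), (39, w, 10, 33, s, 37, 36), (39, w, 10, 33, z, 33, 31)}.
Apply σ_{D != w and C = 36}; surviving tuples: {(15, r, 33, 36, c, 1, 20), (39, c, 11, 36, s, 37, 14), (39, c, 11, 36, s, 37, 20), (39, c, 11, 36, s, 37, 27), (39, c, 11, 36, s, 37, 36), (39, c, 11, 36, z, 33, 31)}
Projecting to G, A, F, D: {(14, 11, s, c), (20, 11, s, c), (20, 33, c, r), (27, 11, s, c), (31, 11, z, c), (36, 11, s, c)}
Apply σ_{G <= 27}; surviving tuples: {(14, 11, s, c), (20, 11, s, c), (20, 33, c, r), (27, 11, s, c)}
Projecting to F, G, A: {(c, 20, 33), (s, 14, 11), (s, 20, 11), (s, 27, 11)}

{(c, 20, 33), (s, 14, 11), (s, 20, 11), (s, 27, 11)}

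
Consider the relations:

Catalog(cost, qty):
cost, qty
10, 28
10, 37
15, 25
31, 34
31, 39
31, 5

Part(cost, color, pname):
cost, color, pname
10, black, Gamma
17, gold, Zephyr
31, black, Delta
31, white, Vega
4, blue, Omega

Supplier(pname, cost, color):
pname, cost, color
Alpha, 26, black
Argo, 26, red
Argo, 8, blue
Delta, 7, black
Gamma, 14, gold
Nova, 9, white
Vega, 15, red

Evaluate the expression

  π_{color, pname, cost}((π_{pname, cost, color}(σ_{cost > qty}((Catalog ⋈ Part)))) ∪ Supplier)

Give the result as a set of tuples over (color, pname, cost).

{(black, Alpha, 26), (black, Delta, 31), (black, Delta, 7), (blue, Argo, 8), (gold, Gamma, 14), (red, Argo, 26), (red, Vega, 15), (white, Nova, 9), (white, Vega, 31)}

Natural join on cost: {(10, 28, black, Gamma), (10, 37, black, Gamma), (31, 34, black, Delta), (31, 34, white, Vega), (31, 39, black, Delta), (31, 39, white, Vega), (31, 5, black, Delta), (31, 5, white, Vega)}
Apply σ_{cost > qty}; surviving tuples: {(31, 5, black, Delta), (31, 5, white, Vega)}
Projecting to pname, cost, color: {(Delta, 31, black), (Vega, 31, white)}
Union: {(Delta, 31, black), (Vega, 31, white)} with {(Alpha, 26, black), (Argo, 26, red), (Argo, 8, blue), (Delta, 7, black), (Gamma, 14, gold), (Nova, 9, white), (Vega, 15, red)} → {(Alpha, 26, black), (Argo, 26, red), (Argo, 8, blue), (Delta, 31, black), (Delta, 7, black), (Gamma, 14, gold), (Nova, 9, white), (Vega, 15, red), (Vega, 31, white)}
Projecting to color, pname, cost: {(black, Alpha, 26), (black, Delta, 31), (black, Delta, 7), (blue, Argo, 8), (gold, Gamma, 14), (red, Argo, 26), (red, Vega, 15), (white, Nova, 9), (white, Vega, 31)}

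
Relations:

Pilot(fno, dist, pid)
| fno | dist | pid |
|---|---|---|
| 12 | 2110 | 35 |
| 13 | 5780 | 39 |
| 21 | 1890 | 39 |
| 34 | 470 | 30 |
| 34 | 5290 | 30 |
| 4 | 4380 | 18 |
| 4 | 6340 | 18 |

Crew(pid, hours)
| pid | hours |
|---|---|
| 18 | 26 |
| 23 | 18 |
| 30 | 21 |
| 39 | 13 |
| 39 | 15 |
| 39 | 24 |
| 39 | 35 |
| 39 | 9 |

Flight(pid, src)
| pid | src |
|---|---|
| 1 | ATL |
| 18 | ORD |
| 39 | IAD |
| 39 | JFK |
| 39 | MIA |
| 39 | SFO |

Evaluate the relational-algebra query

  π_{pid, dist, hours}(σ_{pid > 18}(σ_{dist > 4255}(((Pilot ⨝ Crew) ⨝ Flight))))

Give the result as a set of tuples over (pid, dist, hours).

{(39, 5780, 13), (39, 5780, 15), (39, 5780, 24), (39, 5780, 35), (39, 5780, 9)}

Natural join on pid: {(13, 5780, 39, 13), (13, 5780, 39, 15), (13, 5780, 39, 24), (13, 5780, 39, 35), (13, 5780, 39, 9), (21, 1890, 39, 13), (21, 1890, 39, 15), (21, 1890, 39, 24), (21, 1890, 39, 35), (21, 1890, 39, 9), (34, 470, 30, 21), (34, 5290, 30, 21), (4, 4380, 18, 26), (4, 6340, 18, 26)}
Natural join on pid: {(13, 5780, 39, 13, IAD), (13, 5780, 39, 13, JFK), (13, 5780, 39, 13, MIA), (13, 5780, 39, 13, SFO), (13, 5780, 39, 15, IAD), (13, 5780, 39, 15, JFK), (13, 5780, 39, 15, MIA), (13, 5780, 39, 15, SFO), (13, 5780, 39, 24, IAD), (13, 5780, 39, 24, JFK), (13, 5780, 39, 24, MIA), (13, 5780, 39, 24, SFO), (13, 5780, 39, 35, IAD), (13, 5780, 39, 35, JFK), (13, 5780, 39, 35, MIA), (13, 5780, 39, 35, SFO), (13, 5780, 39, 9, IAD), (13, 5780, 39, 9, JFK), (13, 5780, 39, 9, MIA), (13, 5780, 39, 9, SFO), (21, 1890, 39, 13, IAD), (21, 1890, 39, 13, JFK), (21, 1890, 39, 13, MIA), (21, 1890, 39, 13, SFO), (21, 1890, 39, 15, IAD), (21, 1890, 39, 15, JFK), (21, 1890, 39, 15, MIA), (21, 1890, 39, 15, SFO), (21, 1890, 39, 24, IAD), (21, 1890, 39, 24, JFK), (21, 1890, 39, 24, MIA), (21, 1890, 39, 24, SFO), (21, 1890, 39, 35, IAD), (21, 1890, 39, 35, JFK), (21, 1890, 39, 35, MIA), (21, 1890, 39, 35, SFO), (21, 1890, 39, 9, IAD), (21, 1890, 39, 9, JFK), (21, 1890, 39, 9, MIA), (21, 1890, 39, 9, SFO), (4, 4380, 18, 26, ORD), (4, 6340, 18, 26, ORD)}
Filtering on dist > 4255 leaves {(13, 5780, 39, 13, IAD), (13, 5780, 39, 13, JFK), (13, 5780, 39, 13, MIA), (13, 5780, 39, 13, SFO), (13, 5780, 39, 15, IAD), (13, 5780, 39, 15, JFK), (13, 5780, 39, 15, MIA), (13, 5780, 39, 15, SFO), (13, 5780, 39, 24, IAD), (13, 5780, 39, 24, JFK), (13, 5780, 39, 24, MIA), (13, 5780, 39, 24, SFO), (13, 5780, 39, 35, IAD), (13, 5780, 39, 35, JFK), (13, 5780, 39, 35, MIA), (13, 5780, 39, 35, SFO), (13, 5780, 39, 9, IAD), (13, 5780, 39, 9, JFK), (13, 5780, 39, 9, MIA), (13, 5780, 39, 9, SFO), (4, 4380, 18, 26, ORD), (4, 6340, 18, 26, ORD)}.
Filtering on pid > 18 leaves {(13, 5780, 39, 13, IAD), (13, 5780, 39, 13, JFK), (13, 5780, 39, 13, MIA), (13, 5780, 39, 13, SFO), (13, 5780, 39, 15, IAD), (13, 5780, 39, 15, JFK), (13, 5780, 39, 15, MIA), (13, 5780, 39, 15, SFO), (13, 5780, 39, 24, IAD), (13, 5780, 39, 24, JFK), (13, 5780, 39, 24, MIA), (13, 5780, 39, 24, SFO), (13, 5780, 39, 35, IAD), (13, 5780, 39, 35, JFK), (13, 5780, 39, 35, MIA), (13, 5780, 39, 35, SFO), (13, 5780, 39, 9, IAD), (13, 5780, 39, 9, JFK), (13, 5780, 39, 9, MIA), (13, 5780, 39, 9, SFO)}.
Projecting to pid, dist, hours (15 duplicate(s) eliminated): {(39, 5780, 13), (39, 5780, 15), (39, 5780, 24), (39, 5780, 35), (39, 5780, 9)}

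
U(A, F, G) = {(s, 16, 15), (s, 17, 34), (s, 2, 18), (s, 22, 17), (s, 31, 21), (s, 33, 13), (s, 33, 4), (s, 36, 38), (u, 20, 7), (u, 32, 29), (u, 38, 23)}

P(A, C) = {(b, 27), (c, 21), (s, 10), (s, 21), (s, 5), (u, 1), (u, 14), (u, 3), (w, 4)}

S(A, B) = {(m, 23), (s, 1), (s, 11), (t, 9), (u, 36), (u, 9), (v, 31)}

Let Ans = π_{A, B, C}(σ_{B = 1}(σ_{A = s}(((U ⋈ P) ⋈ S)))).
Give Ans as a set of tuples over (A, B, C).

Joining U and P on A yields {(s, 16, 15, 10), (s, 16, 15, 21), (s, 16, 15, 5), (s, 17, 34, 10), (s, 17, 34, 21), (s, 17, 34, 5), (s, 2, 18, 10), (s, 2, 18, 21), (s, 2, 18, 5), (s, 22, 17, 10), (s, 22, 17, 21), (s, 22, 17, 5), (s, 31, 21, 10), (s, 31, 21, 21), (s, 31, 21, 5), (s, 33, 13, 10), (s, 33, 13, 21), (s, 33, 13, 5), (s, 33, 4, 10), (s, 33, 4, 21), (s, 33, 4, 5), (s, 36, 38, 10), (s, 36, 38, 21), (s, 36, 38, 5), (u, 20, 7, 1), (u, 20, 7, 14), (u, 20, 7, 3), (u, 32, 29, 1), (u, 32, 29, 14), (u, 32, 29, 3), (u, 38, 23, 1), (u, 38, 23, 14), (u, 38, 23, 3)}.
Joining (U ⋈ P) and S on A yields {(s, 16, 15, 10, 1), (s, 16, 15, 10, 11), (s, 16, 15, 21, 1), (s, 16, 15, 21, 11), (s, 16, 15, 5, 1), (s, 16, 15, 5, 11), (s, 17, 34, 10, 1), (s, 17, 34, 10, 11), (s, 17, 34, 21, 1), (s, 17, 34, 21, 11), (s, 17, 34, 5, 1), (s, 17, 34, 5, 11), (s, 2, 18, 10, 1), (s, 2, 18, 10, 11), (s, 2, 18, 21, 1), (s, 2, 18, 21, 11), (s, 2, 18, 5, 1), (s, 2, 18, 5, 11), (s, 22, 17, 10, 1), (s, 22, 17, 10, 11), (s, 22, 17, 21, 1), (s, 22, 17, 21, 11), (s, 22, 17, 5, 1), (s, 22, 17, 5, 11), (s, 31, 21, 10, 1), (s, 31, 21, 10, 11), (s, 31, 21, 21, 1), (s, 31, 21, 21, 11), (s, 31, 21, 5, 1), (s, 31, 21, 5, 11), (s, 33, 13, 10, 1), (s, 33, 13, 10, 11), (s, 33, 13, 21, 1), (s, 33, 13, 21, 11), (s, 33, 13, 5, 1), (s, 33, 13, 5, 11), (s, 33, 4, 10, 1), (s, 33, 4, 10, 11), (s, 33, 4, 21, 1), (s, 33, 4, 21, 11), (s, 33, 4, 5, 1), (s, 33, 4, 5, 11), (s, 36, 38, 10, 1), (s, 36, 38, 10, 11), (s, 36, 38, 21, 1), (s, 36, 38, 21, 11), (s, 36, 38, 5, 1), (s, 36, 38, 5, 11), (u, 20, 7, 1, 36), (u, 20, 7, 1, 9), (u, 20, 7, 14, 36), (u, 20, 7, 14, 9), (u, 20, 7, 3, 36), (u, 20, 7, 3, 9), (u, 32, 29, 1, 36), (u, 32, 29, 1, 9), (u, 32, 29, 14, 36), (u, 32, 29, 14, 9), (u, 32, 29, 3, 36), (u, 32, 29, 3, 9), (u, 38, 23, 1, 36), (u, 38, 23, 1, 9), (u, 38, 23, 14, 36), (u, 38, 23, 14, 9), (u, 38, 23, 3, 36), (u, 38, 23, 3, 9)}.
Apply σ_{A = s}; surviving tuples: {(s, 16, 15, 10, 1), (s, 16, 15, 10, 11), (s, 16, 15, 21, 1), (s, 16, 15, 21, 11), (s, 16, 15, 5, 1), (s, 16, 15, 5, 11), (s, 17, 34, 10, 1), (s, 17, 34, 10, 11), (s, 17, 34, 21, 1), (s, 17, 34, 21, 11), (s, 17, 34, 5, 1), (s, 17, 34, 5, 11), (s, 2, 18, 10, 1), (s, 2, 18, 10, 11), (s, 2, 18, 21, 1), (s, 2, 18, 21, 11), (s, 2, 18, 5, 1), (s, 2, 18, 5, 11), (s, 22, 17, 10, 1), (s, 22, 17, 10, 11), (s, 22, 17, 21, 1), (s, 22, 17, 21, 11), (s, 22, 17, 5, 1), (s, 22, 17, 5, 11), (s, 31, 21, 10, 1), (s, 31, 21, 10, 11), (s, 31, 21, 21, 1), (s, 31, 21, 21, 11), (s, 31, 21, 5, 1), (s, 31, 21, 5, 11), (s, 33, 13, 10, 1), (s, 33, 13, 10, 11), (s, 33, 13, 21, 1), (s, 33, 13, 21, 11), (s, 33, 13, 5, 1), (s, 33, 13, 5, 11), (s, 33, 4, 10, 1), (s, 33, 4, 10, 11), (s, 33, 4, 21, 1), (s, 33, 4, 21, 11), (s, 33, 4, 5, 1), (s, 33, 4, 5, 11), (s, 36, 38, 10, 1), (s, 36, 38, 10, 11), (s, 36, 38, 21, 1), (s, 36, 38, 21, 11), (s, 36, 38, 5, 1), (s, 36, 38, 5, 11)}
Apply σ_{B = 1}; surviving tuples: {(s, 16, 15, 10, 1), (s, 16, 15, 21, 1), (s, 16, 15, 5, 1), (s, 17, 34, 10, 1), (s, 17, 34, 21, 1), (s, 17, 34, 5, 1), (s, 2, 18, 10, 1), (s, 2, 18, 21, 1), (s, 2, 18, 5, 1), (s, 22, 17, 10, 1), (s, 22, 17, 21, 1), (s, 22, 17, 5, 1), (s, 31, 21, 10, 1), (s, 31, 21, 21, 1), (s, 31, 21, 5, 1), (s, 33, 13, 10, 1), (s, 33, 13, 21, 1), (s, 33, 13, 5, 1), (s, 33, 4, 10, 1), (s, 33, 4, 21, 1), (s, 33, 4, 5, 1), (s, 36, 38, 10, 1), (s, 36, 38, 21, 1), (s, 36, 38, 5, 1)}
Keep only column(s) A, B, C (21 duplicate(s) eliminated): {(s, 1, 10), (s, 1, 21), (s, 1, 5)}

{(s, 1, 10), (s, 1, 21), (s, 1, 5)}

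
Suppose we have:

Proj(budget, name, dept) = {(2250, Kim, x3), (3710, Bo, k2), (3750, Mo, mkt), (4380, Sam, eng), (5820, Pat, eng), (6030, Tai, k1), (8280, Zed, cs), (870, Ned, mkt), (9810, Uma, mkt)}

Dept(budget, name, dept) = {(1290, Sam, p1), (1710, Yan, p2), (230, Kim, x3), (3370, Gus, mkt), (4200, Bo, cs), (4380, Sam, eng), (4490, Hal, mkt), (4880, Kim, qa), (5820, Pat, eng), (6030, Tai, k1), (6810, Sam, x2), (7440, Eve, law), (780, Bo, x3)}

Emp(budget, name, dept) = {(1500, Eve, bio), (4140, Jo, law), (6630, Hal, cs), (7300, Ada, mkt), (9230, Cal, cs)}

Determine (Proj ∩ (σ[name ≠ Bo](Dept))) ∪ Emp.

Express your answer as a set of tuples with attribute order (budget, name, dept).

{(1500, Eve, bio), (4140, Jo, law), (4380, Sam, eng), (5820, Pat, eng), (6030, Tai, k1), (6630, Hal, cs), (7300, Ada, mkt), (9230, Cal, cs)}

σ[name ≠ Bo]: keep tuples satisfying name ≠ Bo → {(1290, Sam, p1), (1710, Yan, p2), (230, Kim, x3), (3370, Gus, mkt), (4380, Sam, eng), (4490, Hal, mkt), (4880, Kim, qa), (5820, Pat, eng), (6030, Tai, k1), (6810, Sam, x2), (7440, Eve, law)}
Set intersection of the two operands is {(4380, Sam, eng), (5820, Pat, eng), (6030, Tai, k1)}.
Set union of the two operands is {(1500, Eve, bio), (4140, Jo, law), (4380, Sam, eng), (5820, Pat, eng), (6030, Tai, k1), (6630, Hal, cs), (7300, Ada, mkt), (9230, Cal, cs)}.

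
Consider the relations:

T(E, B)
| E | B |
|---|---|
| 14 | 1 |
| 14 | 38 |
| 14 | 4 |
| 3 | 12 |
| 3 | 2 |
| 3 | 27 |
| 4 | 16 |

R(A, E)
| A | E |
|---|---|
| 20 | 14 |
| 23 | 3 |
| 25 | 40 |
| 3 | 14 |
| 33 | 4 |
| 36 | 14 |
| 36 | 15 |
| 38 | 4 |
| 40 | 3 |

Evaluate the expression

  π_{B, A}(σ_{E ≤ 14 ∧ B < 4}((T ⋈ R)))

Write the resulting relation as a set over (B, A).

{(1, 20), (1, 3), (1, 36), (2, 23), (2, 40)}

Joining T and R on E yields {(14, 1, 20), (14, 1, 3), (14, 1, 36), (14, 38, 20), (14, 38, 3), (14, 38, 36), (14, 4, 20), (14, 4, 3), (14, 4, 36), (3, 12, 23), (3, 12, 40), (3, 2, 23), (3, 2, 40), (3, 27, 23), (3, 27, 40), (4, 16, 33), (4, 16, 38)}.
σ[E ≤ 14 ∧ B < 4]: keep tuples satisfying E ≤ 14 ∧ B < 4 → {(14, 1, 20), (14, 1, 3), (14, 1, 36), (3, 2, 23), (3, 2, 40)}
π[B, A]: project onto (B, A) → {(1, 20), (1, 3), (1, 36), (2, 23), (2, 40)}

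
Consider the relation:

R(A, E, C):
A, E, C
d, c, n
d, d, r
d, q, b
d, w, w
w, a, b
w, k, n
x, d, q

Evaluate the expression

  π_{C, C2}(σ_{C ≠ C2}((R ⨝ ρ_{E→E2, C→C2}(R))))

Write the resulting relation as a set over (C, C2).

{(b, n), (b, r), (b, w), (n, b), (n, r), (n, w), (r, b), (r, n), (r, w), (w, b), (w, n), (w, r)}

ρ[E→E2, C→C2]: schema becomes (A, E2, C2); tuples unchanged.
Joining R and ρ_{E→E2, C→C2}(R) on A yields {(d, c, n, c, n), (d, c, n, d, r), (d, c, n, q, b), (d, c, n, w, w), (d, d, r, c, n), (d, d, r, d, r), (d, d, r, q, b), (d, d, r, w, w), (d, q, b, c, n), (d, q, b, d, r), (d, q, b, q, b), (d, q, b, w, w), (d, w, w, c, n), (d, w, w, d, r), (d, w, w, q, b), (d, w, w, w, w), (w, a, b, a, b), (w, a, b, k, n), (w, k, n, a, b), (w, k, n, k, n), (x, d, q, d, q)}.
Apply σ_{C ≠ C2}; surviving tuples: {(d, c, n, d, r), (d, c, n, q, b), (d, c, n, w, w), (d, d, r, c, n), (d, d, r, q, b), (d, d, r, w, w), (d, q, b, c, n), (d, q, b, d, r), (d, q, b, w, w), (d, w, w, c, n), (d, w, w, d, r), (d, w, w, q, b), (w, a, b, k, n), (w, k, n, a, b)}
π_{C, C2} gives {(b, n), (b, r), (b, w), (n, b), (n, r), (n, w), (r, b), (r, n), (r, w), (w, b), (w, n), (w, r)} (2 duplicate(s) eliminated).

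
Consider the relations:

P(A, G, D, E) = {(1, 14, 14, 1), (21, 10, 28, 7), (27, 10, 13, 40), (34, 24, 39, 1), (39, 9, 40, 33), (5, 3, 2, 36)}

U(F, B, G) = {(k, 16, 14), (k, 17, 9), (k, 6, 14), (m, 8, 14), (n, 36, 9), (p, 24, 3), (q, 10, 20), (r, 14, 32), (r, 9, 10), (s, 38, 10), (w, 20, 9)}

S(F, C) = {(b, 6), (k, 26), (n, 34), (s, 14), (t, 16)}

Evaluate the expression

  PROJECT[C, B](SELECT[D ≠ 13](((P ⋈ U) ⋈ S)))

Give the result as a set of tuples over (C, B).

Natural join on G: {(1, 14, 14, 1, k, 16), (1, 14, 14, 1, k, 6), (1, 14, 14, 1, m, 8), (21, 10, 28, 7, r, 9), (21, 10, 28, 7, s, 38), (27, 10, 13, 40, r, 9), (27, 10, 13, 40, s, 38), (39, 9, 40, 33, k, 17), (39, 9, 40, 33, n, 36), (39, 9, 40, 33, w, 20), (5, 3, 2, 36, p, 24)}
Natural join on F: {(1, 14, 14, 1, k, 16, 26), (1, 14, 14, 1, k, 6, 26), (21, 10, 28, 7, s, 38, 14), (27, 10, 13, 40, s, 38, 14), (39, 9, 40, 33, k, 17, 26), (39, 9, 40, 33, n, 36, 34)}
σ[D ≠ 13]: keep tuples satisfying D ≠ 13 → {(1, 14, 14, 1, k, 16, 26), (1, 14, 14, 1, k, 6, 26), (21, 10, 28, 7, s, 38, 14), (39, 9, 40, 33, k, 17, 26), (39, 9, 40, 33, n, 36, 34)}
π_{C, B} gives {(14, 38), (26, 16), (26, 17), (26, 6), (34, 36)}.

{(14, 38), (26, 16), (26, 17), (26, 6), (34, 36)}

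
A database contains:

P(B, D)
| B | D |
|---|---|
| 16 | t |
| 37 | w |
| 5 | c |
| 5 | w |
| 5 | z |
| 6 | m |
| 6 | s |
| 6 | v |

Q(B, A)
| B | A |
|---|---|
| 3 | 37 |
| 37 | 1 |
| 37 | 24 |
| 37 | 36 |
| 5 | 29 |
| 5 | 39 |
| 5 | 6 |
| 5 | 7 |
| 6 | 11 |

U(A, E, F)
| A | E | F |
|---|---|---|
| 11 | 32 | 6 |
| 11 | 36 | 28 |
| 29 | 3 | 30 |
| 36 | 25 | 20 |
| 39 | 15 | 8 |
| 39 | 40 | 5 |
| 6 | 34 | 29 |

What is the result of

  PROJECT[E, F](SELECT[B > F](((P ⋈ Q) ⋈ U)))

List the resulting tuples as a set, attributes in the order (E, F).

{(25, 20)}

Joining P and Q on B yields {(37, w, 1), (37, w, 24), (37, w, 36), (5, c, 29), (5, c, 39), (5, c, 6), (5, c, 7), (5, w, 29), (5, w, 39), (5, w, 6), (5, w, 7), (5, z, 29), (5, z, 39), (5, z, 6), (5, z, 7), (6, m, 11), (6, s, 11), (6, v, 11)}.
Joining (P ⋈ Q) and U on A yields {(37, w, 36, 25, 20), (5, c, 29, 3, 30), (5, c, 39, 15, 8), (5, c, 39, 40, 5), (5, c, 6, 34, 29), (5, w, 29, 3, 30), (5, w, 39, 15, 8), (5, w, 39, 40, 5), (5, w, 6, 34, 29), (5, z, 29, 3, 30), (5, z, 39, 15, 8), (5, z, 39, 40, 5), (5, z, 6, 34, 29), (6, m, 11, 32, 6), (6, m, 11, 36, 28), (6, s, 11, 32, 6), (6, s, 11, 36, 28), (6, v, 11, 32, 6), (6, v, 11, 36, 28)}.
Filtering on B > F leaves {(37, w, 36, 25, 20)}.
π[E, F]: project onto (E, F) → {(25, 20)}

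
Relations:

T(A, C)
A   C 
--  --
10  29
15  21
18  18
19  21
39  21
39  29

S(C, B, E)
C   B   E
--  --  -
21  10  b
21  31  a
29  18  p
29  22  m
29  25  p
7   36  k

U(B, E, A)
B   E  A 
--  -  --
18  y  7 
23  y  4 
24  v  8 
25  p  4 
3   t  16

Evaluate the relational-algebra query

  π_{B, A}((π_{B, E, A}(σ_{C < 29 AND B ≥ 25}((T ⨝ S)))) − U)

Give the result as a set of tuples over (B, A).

{(31, 15), (31, 19), (31, 39)}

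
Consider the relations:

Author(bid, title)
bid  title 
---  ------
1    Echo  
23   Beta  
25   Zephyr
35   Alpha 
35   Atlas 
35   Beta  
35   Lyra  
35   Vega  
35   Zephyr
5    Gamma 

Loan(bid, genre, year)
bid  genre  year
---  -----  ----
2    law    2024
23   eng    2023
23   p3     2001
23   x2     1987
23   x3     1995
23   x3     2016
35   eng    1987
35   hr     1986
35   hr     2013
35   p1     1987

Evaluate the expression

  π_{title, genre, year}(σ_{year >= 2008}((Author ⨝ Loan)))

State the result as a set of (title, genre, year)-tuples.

{(Alpha, hr, 2013), (Atlas, hr, 2013), (Beta, eng, 2023), (Beta, hr, 2013), (Beta, x3, 2016), (Lyra, hr, 2013), (Vega, hr, 2013), (Zephyr, hr, 2013)}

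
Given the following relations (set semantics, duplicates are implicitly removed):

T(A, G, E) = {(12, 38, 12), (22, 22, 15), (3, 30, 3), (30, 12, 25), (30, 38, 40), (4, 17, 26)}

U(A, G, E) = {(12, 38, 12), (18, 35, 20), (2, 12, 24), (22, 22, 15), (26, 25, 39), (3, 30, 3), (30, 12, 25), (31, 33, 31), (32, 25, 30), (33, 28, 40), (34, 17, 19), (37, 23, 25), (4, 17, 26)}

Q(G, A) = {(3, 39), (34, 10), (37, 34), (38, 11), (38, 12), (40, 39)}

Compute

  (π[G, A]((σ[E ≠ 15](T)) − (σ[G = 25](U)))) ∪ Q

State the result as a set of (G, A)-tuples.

Selection E ≠ 15: {(12, 38, 12), (3, 30, 3), (30, 12, 25), (30, 38, 40), (4, 17, 26)}
Selection G = 25: {(26, 25, 39), (32, 25, 30)}
Set difference of the two operands is {(12, 38, 12), (3, 30, 3), (30, 12, 25), (30, 38, 40), (4, 17, 26)}.
Projecting to G, A: {(12, 30), (17, 4), (30, 3), (38, 12), (38, 30)}
Set union of the two operands is {(12, 30), (17, 4), (3, 39), (30, 3), (34, 10), (37, 34), (38, 11), (38, 12), (38, 30), (40, 39)}.

{(12, 30), (17, 4), (3, 39), (30, 3), (34, 10), (37, 34), (38, 11), (38, 12), (38, 30), (40, 39)}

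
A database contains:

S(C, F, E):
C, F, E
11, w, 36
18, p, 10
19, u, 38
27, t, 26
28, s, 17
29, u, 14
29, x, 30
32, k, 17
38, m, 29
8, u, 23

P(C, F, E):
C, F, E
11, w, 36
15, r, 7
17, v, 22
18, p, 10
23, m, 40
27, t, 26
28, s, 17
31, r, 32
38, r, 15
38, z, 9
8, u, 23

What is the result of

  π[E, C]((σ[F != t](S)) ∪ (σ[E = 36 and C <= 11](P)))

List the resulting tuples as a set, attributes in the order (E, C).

σ[F != t]: keep tuples satisfying F != t → {(11, w, 36), (18, p, 10), (19, u, 38), (28, s, 17), (29, u, 14), (29, x, 30), (32, k, 17), (38, m, 29), (8, u, 23)}
σ[E = 36 and C <= 11]: keep tuples satisfying E = 36 and C <= 11 → {(11, w, 36)}
Taking the union: {(11, w, 36), (18, p, 10), (19, u, 38), (28, s, 17), (29, u, 14), (29, x, 30), (32, k, 17), (38, m, 29), (8, u, 23)}
Projecting to E, C: {(10, 18), (14, 29), (17, 28), (17, 32), (23, 8), (29, 38), (30, 29), (36, 11), (38, 19)}

{(10, 18), (14, 29), (17, 28), (17, 32), (23, 8), (29, 38), (30, 29), (36, 11), (38, 19)}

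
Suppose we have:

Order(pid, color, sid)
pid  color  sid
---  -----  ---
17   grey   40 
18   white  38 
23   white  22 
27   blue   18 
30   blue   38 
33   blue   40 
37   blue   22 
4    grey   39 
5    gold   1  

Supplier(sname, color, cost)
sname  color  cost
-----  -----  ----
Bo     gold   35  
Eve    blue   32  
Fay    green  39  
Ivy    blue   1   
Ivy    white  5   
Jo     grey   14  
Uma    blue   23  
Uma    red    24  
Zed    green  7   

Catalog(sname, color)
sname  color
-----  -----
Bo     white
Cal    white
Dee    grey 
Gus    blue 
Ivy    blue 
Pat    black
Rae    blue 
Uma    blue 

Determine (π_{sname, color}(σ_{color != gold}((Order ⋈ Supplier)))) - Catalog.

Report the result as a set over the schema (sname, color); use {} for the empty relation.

Order ⋈ Supplier (natural join on color): {(17, grey, 40, Jo, 14), (18, white, 38, Ivy, 5), (23, white, 22, Ivy, 5), (27, blue, 18, Eve, 32), (27, blue, 18, Ivy, 1), (27, blue, 18, Uma, 23), (30, blue, 38, Eve, 32), (30, blue, 38, Ivy, 1), (30, blue, 38, Uma, 23), (33, blue, 40, Eve, 32), (33, blue, 40, Ivy, 1), (33, blue, 40, Uma, 23), (37, blue, 22, Eve, 32), (37, blue, 22, Ivy, 1), (37, blue, 22, Uma, 23), (4, grey, 39, Jo, 14), (5, gold, 1, Bo, 35)}
Selection color != gold: {(17, grey, 40, Jo, 14), (18, white, 38, Ivy, 5), (23, white, 22, Ivy, 5), (27, blue, 18, Eve, 32), (27, blue, 18, Ivy, 1), (27, blue, 18, Uma, 23), (30, blue, 38, Eve, 32), (30, blue, 38, Ivy, 1), (30, blue, 38, Uma, 23), (33, blue, 40, Eve, 32), (33, blue, 40, Ivy, 1), (33, blue, 40, Uma, 23), (37, blue, 22, Eve, 32), (37, blue, 22, Ivy, 1), (37, blue, 22, Uma, 23), (4, grey, 39, Jo, 14)}
Projecting to sname, color (11 duplicate(s) eliminated): {(Eve, blue), (Ivy, blue), (Ivy, white), (Jo, grey), (Uma, blue)}
Set difference of the two operands is {(Eve, blue), (Ivy, white), (Jo, grey)}.

{(Eve, blue), (Ivy, white), (Jo, grey)}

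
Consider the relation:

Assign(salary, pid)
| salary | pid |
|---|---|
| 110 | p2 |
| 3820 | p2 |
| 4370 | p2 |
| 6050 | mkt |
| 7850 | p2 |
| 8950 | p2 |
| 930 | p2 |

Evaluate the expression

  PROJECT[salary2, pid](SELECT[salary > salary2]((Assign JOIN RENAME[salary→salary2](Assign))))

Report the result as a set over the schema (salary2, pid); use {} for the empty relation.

{(110, p2), (3820, p2), (4370, p2), (7850, p2), (930, p2)}

ρ[salary→salary2]: schema becomes (salary2, pid); tuples unchanged.
Assign ⋈ RENAME[salary→salary2](Assign) (natural join on pid): {(110, p2, 110), (110, p2, 3820), (110, p2, 4370), (110, p2, 7850), (110, p2, 8950), (110, p2, 930), (3820, p2, 110), (3820, p2, 3820), (3820, p2, 4370), (3820, p2, 7850), (3820, p2, 8950), (3820, p2, 930), (4370, p2, 110), (4370, p2, 3820), (4370, p2, 4370), (4370, p2, 7850), (4370, p2, 8950), (4370, p2, 930), (6050, mkt, 6050), (7850, p2, 110), (7850, p2, 3820), (7850, p2, 4370), (7850, p2, 7850), (7850, p2, 8950), (7850, p2, 930), (8950, p2, 110), (8950, p2, 3820), (8950, p2, 4370), (8950, p2, 7850), (8950, p2, 8950), (8950, p2, 930), (930, p2, 110), (930, p2, 3820), (930, p2, 4370), (930, p2, 7850), (930, p2, 8950), (930, p2, 930)}
Filtering on salary > salary2 leaves {(3820, p2, 110), (3820, p2, 930), (4370, p2, 110), (4370, p2, 3820), (4370, p2, 930), (7850, p2, 110), (7850, p2, 3820), (7850, p2, 4370), (7850, p2, 930), (8950, p2, 110), (8950, p2, 3820), (8950, p2, 4370), (8950, p2, 7850), (8950, p2, 930), (930, p2, 110)}.
Keep only column(s) salary2, pid (10 duplicate(s) eliminated): {(110, p2), (3820, p2), (4370, p2), (7850, p2), (930, p2)}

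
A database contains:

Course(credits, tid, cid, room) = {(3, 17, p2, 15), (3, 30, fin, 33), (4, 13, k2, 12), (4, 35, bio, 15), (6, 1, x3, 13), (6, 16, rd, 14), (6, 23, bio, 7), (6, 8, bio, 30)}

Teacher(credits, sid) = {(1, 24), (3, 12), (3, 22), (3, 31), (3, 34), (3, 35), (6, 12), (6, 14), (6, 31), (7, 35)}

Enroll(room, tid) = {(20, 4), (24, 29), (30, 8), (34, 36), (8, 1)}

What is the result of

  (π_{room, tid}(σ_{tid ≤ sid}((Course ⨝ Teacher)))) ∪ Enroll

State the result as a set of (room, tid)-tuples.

Joining Course and Teacher on credits yields {(3, 17, p2, 15, 12), (3, 17, p2, 15, 22), (3, 17, p2, 15, 31), (3, 17, p2, 15, 34), (3, 17, p2, 15, 35), (3, 30, fin, 33, 12), (3, 30, fin, 33, 22), (3, 30, fin, 33, 31), (3, 30, fin, 33, 34), (3, 30, fin, 33, 35), (6, 1, x3, 13, 12), (6, 1, x3, 13, 14), (6, 1, x3, 13, 31), (6, 16, rd, 14, 12), (6, 16, rd, 14, 14), (6, 16, rd, 14, 31), (6, 23, bio, 7, 12), (6, 23, bio, 7, 14), (6, 23, bio, 7, 31), (6, 8, bio, 30, 12), (6, 8, bio, 30, 14), (6, 8, bio, 30, 31)}.
σ[tid ≤ sid]: keep tuples satisfying tid ≤ sid → {(3, 17, p2, 15, 22), (3, 17, p2, 15, 31), (3, 17, p2, 15, 34), (3, 17, p2, 15, 35), (3, 30, fin, 33, 31), (3, 30, fin, 33, 34), (3, 30, fin, 33, 35), (6, 1, x3, 13, 12), (6, 1, x3, 13, 14), (6, 1, x3, 13, 31), (6, 16, rd, 14, 31), (6, 23, bio, 7, 31), (6, 8, bio, 30, 12), (6, 8, bio, 30, 14), (6, 8, bio, 30, 31)}
π[room, tid]: project onto (room, tid) (9 duplicate(s) eliminated) → {(13, 1), (14, 16), (15, 17), (30, 8), (33, 30), (7, 23)}
Set union of the two operands is {(13, 1), (14, 16), (15, 17), (20, 4), (24, 29), (30, 8), (33, 30), (34, 36), (7, 23), (8, 1)}.

{(13, 1), (14, 16), (15, 17), (20, 4), (24, 29), (30, 8), (33, 30), (34, 36), (7, 23), (8, 1)}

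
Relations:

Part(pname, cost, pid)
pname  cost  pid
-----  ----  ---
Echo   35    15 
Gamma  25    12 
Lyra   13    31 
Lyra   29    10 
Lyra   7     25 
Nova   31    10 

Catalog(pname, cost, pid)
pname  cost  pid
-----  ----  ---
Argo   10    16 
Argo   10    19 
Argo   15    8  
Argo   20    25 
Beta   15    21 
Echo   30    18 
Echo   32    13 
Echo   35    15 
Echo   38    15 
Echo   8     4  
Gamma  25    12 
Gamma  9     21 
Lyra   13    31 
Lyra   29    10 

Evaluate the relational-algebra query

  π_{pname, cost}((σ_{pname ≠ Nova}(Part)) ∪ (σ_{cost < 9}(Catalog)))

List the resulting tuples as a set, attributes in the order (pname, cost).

{(Echo, 35), (Echo, 8), (Gamma, 25), (Lyra, 13), (Lyra, 29), (Lyra, 7)}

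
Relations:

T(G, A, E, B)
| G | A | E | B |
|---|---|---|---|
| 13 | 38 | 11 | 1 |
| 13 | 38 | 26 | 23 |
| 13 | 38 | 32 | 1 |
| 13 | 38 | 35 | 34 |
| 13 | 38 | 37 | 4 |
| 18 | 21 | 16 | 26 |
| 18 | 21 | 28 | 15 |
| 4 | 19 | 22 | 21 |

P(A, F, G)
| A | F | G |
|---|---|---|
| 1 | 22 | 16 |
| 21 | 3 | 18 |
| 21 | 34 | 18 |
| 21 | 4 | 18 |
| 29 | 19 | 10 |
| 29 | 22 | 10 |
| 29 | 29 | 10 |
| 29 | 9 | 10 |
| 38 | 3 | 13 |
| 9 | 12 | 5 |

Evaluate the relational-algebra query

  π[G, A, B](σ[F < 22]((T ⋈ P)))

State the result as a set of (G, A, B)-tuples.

Natural join on G, A: {(13, 38, 11, 1, 3), (13, 38, 26, 23, 3), (13, 38, 32, 1, 3), (13, 38, 35, 34, 3), (13, 38, 37, 4, 3), (18, 21, 16, 26, 3), (18, 21, 16, 26, 34), (18, 21, 16, 26, 4), (18, 21, 28, 15, 3), (18, 21, 28, 15, 34), (18, 21, 28, 15, 4)}
Selection F < 22: {(13, 38, 11, 1, 3), (13, 38, 26, 23, 3), (13, 38, 32, 1, 3), (13, 38, 35, 34, 3), (13, 38, 37, 4, 3), (18, 21, 16, 26, 3), (18, 21, 16, 26, 4), (18, 21, 28, 15, 3), (18, 21, 28, 15, 4)}
Projecting to G, A, B (3 duplicate(s) eliminated): {(13, 38, 1), (13, 38, 23), (13, 38, 34), (13, 38, 4), (18, 21, 15), (18, 21, 26)}

{(13, 38, 1), (13, 38, 23), (13, 38, 34), (13, 38, 4), (18, 21, 15), (18, 21, 26)}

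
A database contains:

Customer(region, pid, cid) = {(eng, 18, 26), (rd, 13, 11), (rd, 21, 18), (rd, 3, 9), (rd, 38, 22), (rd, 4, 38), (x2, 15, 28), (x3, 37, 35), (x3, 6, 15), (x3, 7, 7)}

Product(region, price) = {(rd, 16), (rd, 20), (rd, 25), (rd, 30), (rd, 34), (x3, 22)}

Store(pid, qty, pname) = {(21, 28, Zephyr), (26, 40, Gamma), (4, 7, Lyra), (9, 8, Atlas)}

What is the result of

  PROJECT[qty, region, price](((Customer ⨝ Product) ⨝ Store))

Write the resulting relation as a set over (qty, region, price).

{(28, rd, 16), (28, rd, 20), (28, rd, 25), (28, rd, 30), (28, rd, 34), (7, rd, 16), (7, rd, 20), (7, rd, 25), (7, rd, 30), (7, rd, 34)}

Customer ⋈ Product (natural join on region): {(rd, 13, 11, 16), (rd, 13, 11, 20), (rd, 13, 11, 25), (rd, 13, 11, 30), (rd, 13, 11, 34), (rd, 21, 18, 16), (rd, 21, 18, 20), (rd, 21, 18, 25), (rd, 21, 18, 30), (rd, 21, 18, 34), (rd, 3, 9, 16), (rd, 3, 9, 20), (rd, 3, 9, 25), (rd, 3, 9, 30), (rd, 3, 9, 34), (rd, 38, 22, 16), (rd, 38, 22, 20), (rd, 38, 22, 25), (rd, 38, 22, 30), (rd, 38, 22, 34), (rd, 4, 38, 16), (rd, 4, 38, 20), (rd, 4, 38, 25), (rd, 4, 38, 30), (rd, 4, 38, 34), (x3, 37, 35, 22), (x3, 6, 15, 22), (x3, 7, 7, 22)}
(Customer ⨝ Product) ⋈ Store (natural join on pid): {(rd, 21, 18, 16, 28, Zephyr), (rd, 21, 18, 20, 28, Zephyr), (rd, 21, 18, 25, 28, Zephyr), (rd, 21, 18, 30, 28, Zephyr), (rd, 21, 18, 34, 28, Zephyr), (rd, 4, 38, 16, 7, Lyra), (rd, 4, 38, 20, 7, Lyra), (rd, 4, 38, 25, 7, Lyra), (rd, 4, 38, 30, 7, Lyra), (rd, 4, 38, 34, 7, Lyra)}
π_{qty, region, price} gives {(28, rd, 16), (28, rd, 20), (28, rd, 25), (28, rd, 30), (28, rd, 34), (7, rd, 16), (7, rd, 20), (7, rd, 25), (7, rd, 30), (7, rd, 34)}.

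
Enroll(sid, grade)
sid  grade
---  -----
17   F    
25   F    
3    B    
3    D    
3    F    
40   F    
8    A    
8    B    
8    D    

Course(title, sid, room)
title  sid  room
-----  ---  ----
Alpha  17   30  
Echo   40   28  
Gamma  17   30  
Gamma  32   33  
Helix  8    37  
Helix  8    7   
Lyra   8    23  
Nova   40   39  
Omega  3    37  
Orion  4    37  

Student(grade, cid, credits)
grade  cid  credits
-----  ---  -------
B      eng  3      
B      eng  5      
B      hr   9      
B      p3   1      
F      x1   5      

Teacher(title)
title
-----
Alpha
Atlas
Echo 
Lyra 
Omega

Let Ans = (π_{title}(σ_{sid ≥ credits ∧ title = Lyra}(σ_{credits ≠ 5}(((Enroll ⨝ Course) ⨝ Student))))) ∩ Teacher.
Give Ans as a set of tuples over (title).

{Lyra}

Joining Enroll and Course on sid yields {(17, F, Alpha, 30), (17, F, Gamma, 30), (3, B, Omega, 37), (3, D, Omega, 37), (3, F, Omega, 37), (40, F, Echo, 28), (40, F, Nova, 39), (8, A, Helix, 37), (8, A, Helix, 7), (8, A, Lyra, 23), (8, B, Helix, 37), (8, B, Helix, 7), (8, B, Lyra, 23), (8, D, Helix, 37), (8, D, Helix, 7), (8, D, Lyra, 23)}.
Joining (Enroll ⨝ Course) and Student on grade yields {(17, F, Alpha, 30, x1, 5), (17, F, Gamma, 30, x1, 5), (3, B, Omega, 37, eng, 3), (3, B, Omega, 37, eng, 5), (3, B, Omega, 37, hr, 9), (3, B, Omega, 37, p3, 1), (3, F, Omega, 37, x1, 5), (40, F, Echo, 28, x1, 5), (40, F, Nova, 39, x1, 5), (8, B, Helix, 37, eng, 3), (8, B, Helix, 37, eng, 5), (8, B, Helix, 37, hr, 9), (8, B, Helix, 37, p3, 1), (8, B, Helix, 7, eng, 3), (8, B, Helix, 7, eng, 5), (8, B, Helix, 7, hr, 9), (8, B, Helix, 7, p3, 1), (8, B, Lyra, 23, eng, 3), (8, B, Lyra, 23, eng, 5), (8, B, Lyra, 23, hr, 9), (8, B, Lyra, 23, p3, 1)}.
σ[credits ≠ 5]: keep tuples satisfying credits ≠ 5 → {(3, B, Omega, 37, eng, 3), (3, B, Omega, 37, hr, 9), (3, B, Omega, 37, p3, 1), (8, B, Helix, 37, eng, 3), (8, B, Helix, 37, hr, 9), (8, B, Helix, 37, p3, 1), (8, B, Helix, 7, eng, 3), (8, B, Helix, 7, hr, 9), (8, B, Helix, 7, p3, 1), (8, B, Lyra, 23, eng, 3), (8, B, Lyra, 23, hr, 9), (8, B, Lyra, 23, p3, 1)}
σ[sid ≥ credits ∧ title = Lyra]: keep tuples satisfying sid ≥ credits ∧ title = Lyra → {(8, B, Lyra, 23, eng, 3), (8, B, Lyra, 23, p3, 1)}
π_{title} gives {Lyra} (1 duplicate(s) eliminated).
Taking the intersection: {Lyra}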